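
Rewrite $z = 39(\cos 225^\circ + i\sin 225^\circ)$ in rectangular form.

a = r cos θ = 39 * -sqrt(2)/2 = -39*sqrt(2)/2
b = r sin θ = 39 * -sqrt(2)/2 = -39*sqrt(2)/2
z = -39*sqrt(2)/2 - (39*sqrt(2)/2)i


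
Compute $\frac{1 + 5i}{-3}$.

Divisor is real, so divide each part by -3:
= -1/3 - (5/3)i


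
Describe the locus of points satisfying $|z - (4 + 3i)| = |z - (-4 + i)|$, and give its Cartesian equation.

|z - z1| = |z - z2| means z is equidistant from z1 and z2,
i.e. the perpendicular bisector of the segment from (4, 3) to (-4, 1) (midpoint (0, 2)).
With z = x + yi, square both sides:
(x - 4)^2 + (y - 3)^2 = (x - (-4))^2 + (y - 1)^2
The x^2 and y^2 terms cancel: -16x + (-4)y = 17 - 25 = -8
Simplify: 4x + y = 2
Locus: Perpendicular bisector of the segment from (4, 3) to (-4, 1): the line 4x + y = 2


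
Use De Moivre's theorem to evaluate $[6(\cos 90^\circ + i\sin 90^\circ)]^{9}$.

By De Moivre: z^n = r^n(cos(nθ) + i sin(nθ))
= 6^9(cos(9*90°) + i sin(9*90°))
= 10077696(cos 90° + i sin 90°)
= 10077696i


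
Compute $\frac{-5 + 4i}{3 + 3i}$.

Multiply numerator and denominator by conjugate (3 - 3i):
= (-5 + 4i)(3 - 3i) / (3^2 + 3^2)
= (-3 + 27i) / 18
Divide through by 3: (-1 + 9i) / 6
= -1/6 + (3/2)i


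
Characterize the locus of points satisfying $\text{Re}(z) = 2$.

Re(z) = x where z = x + yi; the equation x = 2 is satisfied by all points with that x-coordinate
Locus: Vertical line x = 2


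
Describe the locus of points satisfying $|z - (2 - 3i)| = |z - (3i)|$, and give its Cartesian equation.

|z - z1| = |z - z2| means z is equidistant from z1 and z2,
i.e. the perpendicular bisector of the segment from (2, -3) to (0, 3) (midpoint (1, 0)).
With z = x + yi, square both sides:
(x - 2)^2 + (y - (-3))^2 = (x - 0)^2 + (y - 3)^2
The x^2 and y^2 terms cancel: -4x + 12y = 9 - 13 = -4
Simplify: x - 3y = 1
Locus: Perpendicular bisector of the segment from (2, -3) to (0, 3): the line x - 3y = 1


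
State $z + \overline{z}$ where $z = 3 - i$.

z + conjugate(z) = (a + bi) + (a - bi) = 2a
= 2 * 3 = 6


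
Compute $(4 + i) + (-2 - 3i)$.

(4 + (-2)) + (1 + (-3))i = 2 - 2i


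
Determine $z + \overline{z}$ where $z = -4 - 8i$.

z + conjugate(z) = (a + bi) + (a - bi) = 2a
= 2 * (-4) = -8


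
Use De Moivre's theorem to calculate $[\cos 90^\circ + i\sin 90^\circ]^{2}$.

By De Moivre: z^n = r^n(cos(nθ) + i sin(nθ))
= 1^2(cos(2*90°) + i sin(2*90°))
= 1(cos 180° + i sin 180°)
= -1


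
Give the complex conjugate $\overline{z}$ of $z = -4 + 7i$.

If z = a + bi, then conjugate(z) = a - bi
conjugate(-4 + 7i) = -4 - 7i


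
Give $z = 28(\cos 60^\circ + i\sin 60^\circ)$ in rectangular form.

a = r cos θ = 28 * 1/2 = 14
b = r sin θ = 28 * sqrt(3)/2 = 14*sqrt(3)
z = 14 + 14*sqrt(3)i


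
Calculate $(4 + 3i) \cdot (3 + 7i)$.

(a1*a2 - b1*b2) + (a1*b2 + b1*a2)i
= (12 - 21) + (28 + 9)i
= -9 + 37i


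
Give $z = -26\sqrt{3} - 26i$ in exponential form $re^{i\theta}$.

r = |z| = sqrt((-26*sqrt(3))^2 + (-26)^2) = sqrt(2028 + 676) = sqrt(2704) = 52
θ = arctan(b/a) = arctan(-26/-45.0333) (quadrant-adjusted) = -150° = -5π/6
z = 52e^(-i*5π/6)


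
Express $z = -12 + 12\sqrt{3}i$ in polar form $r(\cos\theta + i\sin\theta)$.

r = |z| = sqrt(a^2 + b^2) = sqrt((-12)^2 + (12*sqrt(3))^2) = sqrt(144 + 432) = sqrt(576) = 24
θ = arctan(b/a) = arctan(20.7846/-12) (quadrant-adjusted) = 120°
z = 24(cos 120° + i sin 120°)


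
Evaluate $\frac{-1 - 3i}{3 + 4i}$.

Multiply numerator and denominator by conjugate (3 - 4i):
= (-1 - 3i)(3 - 4i) / (3^2 + 4^2)
= (-15 - 5i) / 25
Divide through by 5: (-3 - i) / 5
= -3/5 - (1/5)i


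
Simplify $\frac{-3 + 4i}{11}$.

Divisor is real, so divide each part by 11:
= -3/11 + (4/11)i


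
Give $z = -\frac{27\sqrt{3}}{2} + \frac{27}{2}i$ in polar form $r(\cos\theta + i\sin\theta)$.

r = |z| = sqrt(a^2 + b^2) = sqrt((-27*sqrt(3)/2)^2 + (27/2)^2) = sqrt(2187/4 + 729/4) = sqrt(729) = 27
θ = arctan(b/a) = arctan(13.5/-23.3827) (quadrant-adjusted) = 150°
z = 27(cos 150° + i sin 150°)


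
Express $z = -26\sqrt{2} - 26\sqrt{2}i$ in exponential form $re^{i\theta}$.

r = |z| = sqrt((-26*sqrt(2))^2 + (-26*sqrt(2))^2) = sqrt(1352 + 1352) = sqrt(2704) = 52
θ = arctan(b/a) = arctan(-36.7696/-36.7696) (quadrant-adjusted) = 225° = 5π/4
z = 52e^(i*5π/4)


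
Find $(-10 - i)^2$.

(a + bi)^2 = a^2 - b^2 + 2abi
= (-10)^2 - (-1)^2 + 2*(-10)*(-1)i
= 99 + 20i


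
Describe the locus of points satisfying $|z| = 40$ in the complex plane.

|z| = 40 means sqrt(x^2 + y^2) = 40
This is a circle of radius 40 centered at the origin


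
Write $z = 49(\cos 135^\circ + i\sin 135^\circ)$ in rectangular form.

a = r cos θ = 49 * -sqrt(2)/2 = -49*sqrt(2)/2
b = r sin θ = 49 * sqrt(2)/2 = 49*sqrt(2)/2
z = -49*sqrt(2)/2 + (49*sqrt(2)/2)i


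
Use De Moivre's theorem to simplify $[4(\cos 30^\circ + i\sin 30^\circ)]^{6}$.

By De Moivre: z^n = r^n(cos(nθ) + i sin(nθ))
= 4^6(cos(6*30°) + i sin(6*30°))
= 4096(cos 180° + i sin 180°)
= -4096


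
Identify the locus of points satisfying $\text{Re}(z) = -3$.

Re(z) = x where z = x + yi; the equation x = -3 is satisfied by all points with that x-coordinate
Locus: Vertical line x = -3


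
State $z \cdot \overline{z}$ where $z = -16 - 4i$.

z * conjugate(z) = |z|^2 = a^2 + b^2
= (-16)^2 + (-4)^2 = 272


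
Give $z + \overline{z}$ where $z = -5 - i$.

z + conjugate(z) = (a + bi) + (a - bi) = 2a
= 2 * (-5) = -10


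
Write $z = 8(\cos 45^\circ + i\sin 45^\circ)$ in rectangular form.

a = r cos θ = 8 * sqrt(2)/2 = 4*sqrt(2)
b = r sin θ = 8 * sqrt(2)/2 = 4*sqrt(2)
z = 4*sqrt(2) + 4*sqrt(2)i


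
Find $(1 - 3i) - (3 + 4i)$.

(1 - 3) + (-3 - 4)i = -2 - 7i


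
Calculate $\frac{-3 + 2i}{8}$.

Divisor is real, so divide each part by 8:
= -3/8 + (1/4)i


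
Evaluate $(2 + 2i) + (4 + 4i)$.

(2 + 4) + (2 + 4)i = 6 + 6i


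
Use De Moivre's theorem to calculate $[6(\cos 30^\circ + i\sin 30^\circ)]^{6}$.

By De Moivre: z^n = r^n(cos(nθ) + i sin(nθ))
= 6^6(cos(6*30°) + i sin(6*30°))
= 46656(cos 180° + i sin 180°)
= -46656


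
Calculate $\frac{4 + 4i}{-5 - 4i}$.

Multiply numerator and denominator by conjugate (-5 + 4i):
= (4 + 4i)(-5 + 4i) / ((-5)^2 + (-4)^2)
= (-36 - 4i) / 41
= -36/41 - (4/41)i


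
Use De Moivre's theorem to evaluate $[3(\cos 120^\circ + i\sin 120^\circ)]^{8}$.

By De Moivre: z^n = r^n(cos(nθ) + i sin(nθ))
= 3^8(cos(8*120°) + i sin(8*120°))
= 6561(cos 240° + i sin 240°)
= -6561/2 - (6561*sqrt(3)/2)i


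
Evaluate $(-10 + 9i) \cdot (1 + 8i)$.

(a1*a2 - b1*b2) + (a1*b2 + b1*a2)i
= (-10 - 72) + (-80 + 9)i
= -82 - 71i


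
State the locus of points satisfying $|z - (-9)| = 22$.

|z - z0| = r describes a circle centered at z0 with radius r
Here z0 = -9 and r = 22
Locus: Circle centered at (-9, 0) with radius 22


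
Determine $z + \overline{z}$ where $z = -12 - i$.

z + conjugate(z) = (a + bi) + (a - bi) = 2a
= 2 * (-12) = -24


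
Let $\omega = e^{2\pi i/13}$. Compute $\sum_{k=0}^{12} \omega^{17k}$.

Let ζ = ω^17 = e^(2πi·17/13). Since 13 ∤ 17, ζ ≠ 1.
Sum = Σ_{k=0}^{12} ζ^k = (ζ^13 - 1)/(ζ - 1) = (ω^{17·13} - 1)/(ζ - 1) = (1 - 1)/(ζ - 1) = 0


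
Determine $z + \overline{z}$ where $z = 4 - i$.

z + conjugate(z) = (a + bi) + (a - bi) = 2a
= 2 * 4 = 8


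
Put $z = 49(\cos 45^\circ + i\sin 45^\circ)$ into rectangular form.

a = r cos θ = 49 * sqrt(2)/2 = 49*sqrt(2)/2
b = r sin θ = 49 * sqrt(2)/2 = 49*sqrt(2)/2
z = 49*sqrt(2)/2 + (49*sqrt(2)/2)i


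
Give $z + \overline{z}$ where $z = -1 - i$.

z + conjugate(z) = (a + bi) + (a - bi) = 2a
= 2 * (-1) = -2


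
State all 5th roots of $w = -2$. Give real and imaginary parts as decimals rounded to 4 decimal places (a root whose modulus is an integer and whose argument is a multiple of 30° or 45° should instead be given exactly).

|w| = 2, arg(w) = 180°
Root modulus = 2^(1/5) ≈ 1.148698
Root arguments: θ_k = (180° + 360°k)/5 for k = 0, 1, ..., 4
Compute each root as (root modulus)(cos θ_k + i sin θ_k) using full-precision intermediates, then round to 4 decimal places.
Roots: 0.9293 + 0.6752i, -0.3550 + 1.0925i, -1.1487, -0.3550 - 1.0925i, 0.9293 - 0.6752i


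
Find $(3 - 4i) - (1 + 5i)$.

(3 - 1) + (-4 - 5)i = 2 - 9i


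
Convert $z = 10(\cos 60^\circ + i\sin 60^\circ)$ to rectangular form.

a = r cos θ = 10 * 1/2 = 5
b = r sin θ = 10 * sqrt(3)/2 = 5*sqrt(3)
z = 5 + 5*sqrt(3)i


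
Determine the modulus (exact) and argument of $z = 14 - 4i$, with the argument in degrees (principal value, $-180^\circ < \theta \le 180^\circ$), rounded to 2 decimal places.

|z| = sqrt(14^2 + (-4)^2) = sqrt(212)
arg(z) = arctan(b/a) = arctan(-4/14) (quadrant-adjusted) = -15.95°


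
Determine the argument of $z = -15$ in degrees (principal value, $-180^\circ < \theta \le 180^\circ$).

b = 0 and a < 0, so z lies on the negative real axis: θ = 180°


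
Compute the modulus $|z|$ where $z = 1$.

|z| = sqrt(a^2 + b^2) = sqrt(1^2 + 0^2) = sqrt(1) = 1


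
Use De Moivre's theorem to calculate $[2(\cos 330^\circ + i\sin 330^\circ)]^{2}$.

By De Moivre: z^n = r^n(cos(nθ) + i sin(nθ))
= 2^2(cos(2*330°) + i sin(2*330°))
= 4(cos 300° + i sin 300°)
= 2 - 2*sqrt(3)i


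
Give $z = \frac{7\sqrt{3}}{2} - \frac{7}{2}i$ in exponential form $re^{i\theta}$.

r = |z| = sqrt((7*sqrt(3)/2)^2 + (-7/2)^2) = sqrt(147/4 + 49/4) = sqrt(49) = 7
θ = arctan(b/a) = arctan(-3.5/6.0622) (quadrant-adjusted) = -30° = -π/6
z = 7e^(-i*π/6)


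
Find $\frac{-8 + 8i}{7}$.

Divisor is real, so divide each part by 7:
= -8/7 + (8/7)i


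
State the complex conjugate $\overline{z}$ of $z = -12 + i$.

If z = a + bi, then conjugate(z) = a - bi
conjugate(-12 + i) = -12 - i


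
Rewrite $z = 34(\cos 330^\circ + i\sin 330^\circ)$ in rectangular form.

a = r cos θ = 34 * sqrt(3)/2 = 17*sqrt(3)
b = r sin θ = 34 * -1/2 = -17
z = 17*sqrt(3) - 17i


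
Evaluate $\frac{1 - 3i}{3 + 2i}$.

Multiply numerator and denominator by conjugate (3 - 2i):
= (1 - 3i)(3 - 2i) / (3^2 + 2^2)
= (-3 - 11i) / 13
= -3/13 - (11/13)i


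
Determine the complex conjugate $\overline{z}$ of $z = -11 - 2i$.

If z = a + bi, then conjugate(z) = a - bi
conjugate(-11 - 2i) = -11 + 2i


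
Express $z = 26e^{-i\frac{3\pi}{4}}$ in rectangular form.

a = r cos θ = 26 * -sqrt(2)/2 = -13*sqrt(2)
b = r sin θ = 26 * -sqrt(2)/2 = -13*sqrt(2)
z = -13*sqrt(2) - 13*sqrt(2)i


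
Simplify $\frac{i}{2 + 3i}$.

Multiply numerator and denominator by conjugate (2 - 3i):
= (i)(2 - 3i) / (2^2 + 3^2)
= (3 + 2i) / 13
= 3/13 + (2/13)i


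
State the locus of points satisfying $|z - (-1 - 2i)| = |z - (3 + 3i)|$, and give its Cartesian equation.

|z - z1| = |z - z2| means z is equidistant from z1 and z2,
i.e. the perpendicular bisector of the segment from (-1, -2) to (3, 3) (midpoint (1, 1/2)).
With z = x + yi, square both sides:
(x - (-1))^2 + (y - (-2))^2 = (x - 3)^2 + (y - 3)^2
The x^2 and y^2 terms cancel: 8x + 10y = 18 - 5 = 13
Simplify: 8x + 10y = 13
Locus: Perpendicular bisector of the segment from (-1, -2) to (3, 3): the line 8x + 10y = 13


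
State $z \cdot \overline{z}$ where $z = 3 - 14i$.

z * conjugate(z) = |z|^2 = a^2 + b^2
= 3^2 + (-14)^2 = 205


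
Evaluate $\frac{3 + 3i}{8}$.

Divisor is real, so divide each part by 8:
= 3/8 + (3/8)i


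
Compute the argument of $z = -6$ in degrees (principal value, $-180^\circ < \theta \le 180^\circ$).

b = 0 and a < 0, so z lies on the negative real axis: θ = 180°


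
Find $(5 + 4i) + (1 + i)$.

(5 + 1) + (4 + 1)i = 6 + 5i


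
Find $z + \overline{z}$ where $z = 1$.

z + conjugate(z) = (a + bi) + (a - bi) = 2a
= 2 * 1 = 2


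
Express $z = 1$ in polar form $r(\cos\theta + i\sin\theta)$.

r = |z| = sqrt(a^2 + b^2) = sqrt((1)^2 + (0)^2) = sqrt(1 + 0) = sqrt(1) = 1
b = 0 and a > 0, so z lies on the positive real axis: θ = 0°
z = 1(cos 0° + i sin 0°)


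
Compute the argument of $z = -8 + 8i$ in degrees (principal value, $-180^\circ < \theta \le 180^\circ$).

θ = arctan(b/a) = arctan(8/-8) (quadrant-adjusted) = 135°


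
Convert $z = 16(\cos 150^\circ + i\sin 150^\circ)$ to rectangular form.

a = r cos θ = 16 * -sqrt(3)/2 = -8*sqrt(3)
b = r sin θ = 16 * 1/2 = 8
z = -8*sqrt(3) + 8i


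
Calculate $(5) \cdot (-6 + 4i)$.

(a1*a2 - b1*b2) + (a1*b2 + b1*a2)i
= (-30 - 0) + (20 + 0)i
= -30 + 20i


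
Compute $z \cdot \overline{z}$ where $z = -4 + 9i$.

z * conjugate(z) = |z|^2 = a^2 + b^2
= (-4)^2 + 9^2 = 97


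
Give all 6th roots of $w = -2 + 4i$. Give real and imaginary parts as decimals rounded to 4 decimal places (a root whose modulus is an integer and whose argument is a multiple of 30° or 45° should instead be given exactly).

|w| = sqrt(20) ≈ 4.472136, arg(w) ≈ 116.565051°
Root modulus = sqrt(20)^(1/6) ≈ 1.283569
Root arguments: θ_k = (arg(w) + 360°k)/6 for k = 0, 1, ..., 5
Compute each root as (root modulus)(cos θ_k + i sin θ_k) using full-precision intermediates, then round to 4 decimal places.
Roots: 1.2105 + 0.4269i, 0.2355 + 1.2618i, -0.9750 + 0.8348i, -1.2105 - 0.4269i, -0.2355 - 1.2618i, 0.9750 - 0.8348i


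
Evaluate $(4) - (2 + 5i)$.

(4 - 2) + (0 - 5)i = 2 - 5i


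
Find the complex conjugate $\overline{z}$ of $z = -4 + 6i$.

If z = a + bi, then conjugate(z) = a - bi
conjugate(-4 + 6i) = -4 - 6i


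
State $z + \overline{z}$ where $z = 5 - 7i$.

z + conjugate(z) = (a + bi) + (a - bi) = 2a
= 2 * 5 = 10


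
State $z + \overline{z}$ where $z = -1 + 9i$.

z + conjugate(z) = (a + bi) + (a - bi) = 2a
= 2 * (-1) = -2


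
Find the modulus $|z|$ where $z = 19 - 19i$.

|z| = sqrt(a^2 + b^2) = sqrt(19^2 + (-19)^2) = sqrt(722) = sqrt(722)


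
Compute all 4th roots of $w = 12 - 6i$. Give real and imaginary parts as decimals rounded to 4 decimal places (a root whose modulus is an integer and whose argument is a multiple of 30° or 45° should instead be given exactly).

|w| = sqrt(180) ≈ 13.416408, arg(w) ≈ 333.434949°
Root modulus = sqrt(180)^(1/4) ≈ 1.913855
Root arguments: θ_k = (arg(w) + 360°k)/4 for k = 0, 1, ..., 3
Compute each root as (root modulus)(cos θ_k + i sin θ_k) using full-precision intermediates, then round to 4 decimal places.
Roots: 0.2213 + 1.9010i, -1.9010 + 0.2213i, -0.2213 - 1.9010i, 1.9010 - 0.2213i


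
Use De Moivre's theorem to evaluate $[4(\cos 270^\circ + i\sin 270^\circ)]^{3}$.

By De Moivre: z^n = r^n(cos(nθ) + i sin(nθ))
= 4^3(cos(3*270°) + i sin(3*270°))
= 64(cos 90° + i sin 90°)
= 64i


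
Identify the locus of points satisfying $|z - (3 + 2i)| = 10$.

|z - z0| = r describes a circle centered at z0 with radius r
Here z0 = 3 + 2i and r = 10
Locus: Circle centered at (3, 2) with radius 10


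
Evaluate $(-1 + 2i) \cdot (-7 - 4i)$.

(a1*a2 - b1*b2) + (a1*b2 + b1*a2)i
= (7 - (-8)) + (4 + (-14))i
= 15 - 10i


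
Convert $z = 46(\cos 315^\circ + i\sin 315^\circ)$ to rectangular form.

a = r cos θ = 46 * sqrt(2)/2 = 23*sqrt(2)
b = r sin θ = 46 * -sqrt(2)/2 = -23*sqrt(2)
z = 23*sqrt(2) - 23*sqrt(2)i


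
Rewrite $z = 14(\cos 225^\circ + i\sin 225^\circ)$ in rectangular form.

a = r cos θ = 14 * -sqrt(2)/2 = -7*sqrt(2)
b = r sin θ = 14 * -sqrt(2)/2 = -7*sqrt(2)
z = -7*sqrt(2) - 7*sqrt(2)i


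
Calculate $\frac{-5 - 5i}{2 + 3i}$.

Multiply numerator and denominator by conjugate (2 - 3i):
= (-5 - 5i)(2 - 3i) / (2^2 + 3^2)
= (-25 + 5i) / 13
= -25/13 + (5/13)i


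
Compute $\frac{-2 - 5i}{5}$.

Divisor is real, so divide each part by 5:
= -2/5 - i


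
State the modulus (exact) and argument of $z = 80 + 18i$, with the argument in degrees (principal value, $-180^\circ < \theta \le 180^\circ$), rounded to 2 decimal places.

|z| = sqrt(80^2 + 18^2) = 82
arg(z) = arctan(b/a) = arctan(18/80) (quadrant-adjusted) = 12.68°


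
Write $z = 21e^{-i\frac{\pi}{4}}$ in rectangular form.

a = r cos θ = 21 * sqrt(2)/2 = 21*sqrt(2)/2
b = r sin θ = 21 * -sqrt(2)/2 = -21*sqrt(2)/2
z = 21*sqrt(2)/2 - (21*sqrt(2)/2)i


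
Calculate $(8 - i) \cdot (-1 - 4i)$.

(a1*a2 - b1*b2) + (a1*b2 + b1*a2)i
= (-8 - 4) + (-32 + 1)i
= -12 - 31i


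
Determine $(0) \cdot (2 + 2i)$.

(a1*a2 - b1*b2) + (a1*b2 + b1*a2)i
= (0 - 0) + (0 + 0)i
= 0


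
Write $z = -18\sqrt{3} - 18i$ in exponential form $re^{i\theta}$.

r = |z| = sqrt((-18*sqrt(3))^2 + (-18)^2) = sqrt(972 + 324) = sqrt(1296) = 36
θ = arctan(b/a) = arctan(-18/-31.1769) (quadrant-adjusted) = -150° = -5π/6
z = 36e^(-i*5π/6)


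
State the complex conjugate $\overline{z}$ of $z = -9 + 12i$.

If z = a + bi, then conjugate(z) = a - bi
conjugate(-9 + 12i) = -9 - 12i


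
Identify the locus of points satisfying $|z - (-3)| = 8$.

|z - z0| = r describes a circle centered at z0 with radius r
Here z0 = -3 and r = 8
Locus: Circle centered at (-3, 0) with radius 8


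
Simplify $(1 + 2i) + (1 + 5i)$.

(1 + 1) + (2 + 5)i = 2 + 7i


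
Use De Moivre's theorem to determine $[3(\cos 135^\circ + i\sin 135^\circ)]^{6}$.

By De Moivre: z^n = r^n(cos(nθ) + i sin(nθ))
= 3^6(cos(6*135°) + i sin(6*135°))
= 729(cos 90° + i sin 90°)
= 729i


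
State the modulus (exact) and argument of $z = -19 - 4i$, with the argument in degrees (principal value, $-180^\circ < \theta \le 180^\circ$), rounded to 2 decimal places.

|z| = sqrt((-19)^2 + (-4)^2) = sqrt(377)
arg(z) = arctan(b/a) = arctan(-4/-19) (quadrant-adjusted) = -168.11°


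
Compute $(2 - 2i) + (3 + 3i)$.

(2 + 3) + (-2 + 3)i = 5 + i


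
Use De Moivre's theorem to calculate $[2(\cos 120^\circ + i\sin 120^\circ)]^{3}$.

By De Moivre: z^n = r^n(cos(nθ) + i sin(nθ))
= 2^3(cos(3*120°) + i sin(3*120°))
= 8(cos 0° + i sin 0°)
= 8


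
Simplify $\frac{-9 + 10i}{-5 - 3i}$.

Multiply numerator and denominator by conjugate (-5 + 3i):
= (-9 + 10i)(-5 + 3i) / ((-5)^2 + (-3)^2)
= (15 - 77i) / 34
= 15/34 - (77/34)i


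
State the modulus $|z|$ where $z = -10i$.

|z| = sqrt(a^2 + b^2) = sqrt(0^2 + (-10)^2) = sqrt(100) = 10


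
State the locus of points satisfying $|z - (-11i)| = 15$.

|z - z0| = r describes a circle centered at z0 with radius r
Here z0 = -11i and r = 15
Locus: Circle centered at (0, -11) with radius 15


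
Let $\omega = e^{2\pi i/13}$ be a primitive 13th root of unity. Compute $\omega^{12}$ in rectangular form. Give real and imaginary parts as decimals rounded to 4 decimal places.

ω^12 = e^(2πi·12/13) = e^(i·24π/13)
= cos(24π/13) + i sin(24π/13)
= 0.8855 - 0.4647i


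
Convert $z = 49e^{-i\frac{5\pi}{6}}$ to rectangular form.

a = r cos θ = 49 * -sqrt(3)/2 = -49*sqrt(3)/2
b = r sin θ = 49 * -1/2 = -49/2
z = -49*sqrt(3)/2 - (49/2)i


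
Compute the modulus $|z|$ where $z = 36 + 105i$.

|z| = sqrt(a^2 + b^2) = sqrt(36^2 + 105^2) = sqrt(12321) = 111


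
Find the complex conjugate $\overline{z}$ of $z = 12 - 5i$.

If z = a + bi, then conjugate(z) = a - bi
conjugate(12 - 5i) = 12 + 5i


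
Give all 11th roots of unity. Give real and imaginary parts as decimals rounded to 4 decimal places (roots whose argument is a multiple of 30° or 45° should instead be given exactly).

ω_k = e^(2πik/11) = cos(2πk/11) + i sin(2πk/11) for k = 0, 1, ..., 10
Roots: 1, 0.8413 + 0.5406i, 0.4154 + 0.9096i, -0.1423 + 0.9898i, -0.6549 + 0.7557i, -0.9595 + 0.2817i, -0.9595 - 0.2817i, -0.6549 - 0.7557i, -0.1423 - 0.9898i, 0.4154 - 0.9096i, 0.8413 - 0.5406i


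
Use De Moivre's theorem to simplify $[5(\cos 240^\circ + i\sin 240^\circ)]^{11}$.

By De Moivre: z^n = r^n(cos(nθ) + i sin(nθ))
= 5^11(cos(11*240°) + i sin(11*240°))
= 48828125(cos 120° + i sin 120°)
= -48828125/2 + (48828125*sqrt(3)/2)i


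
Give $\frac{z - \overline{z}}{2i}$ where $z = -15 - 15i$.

z - conjugate(z) = 2bi
(z - conjugate(z))/(2i) = 2bi/(2i) = b = -15


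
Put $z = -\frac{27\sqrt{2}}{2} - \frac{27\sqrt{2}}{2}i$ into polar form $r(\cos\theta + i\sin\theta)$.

r = |z| = sqrt(a^2 + b^2) = sqrt((-27*sqrt(2)/2)^2 + (-27*sqrt(2)/2)^2) = sqrt(729/2 + 729/2) = sqrt(729) = 27
θ = arctan(b/a) = arctan(-19.0919/-19.0919) (quadrant-adjusted) = 225°
z = 27(cos 225° + i sin 225°)


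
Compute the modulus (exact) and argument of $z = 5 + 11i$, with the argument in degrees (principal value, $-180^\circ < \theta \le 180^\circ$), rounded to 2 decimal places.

|z| = sqrt(5^2 + 11^2) = sqrt(146)
arg(z) = arctan(b/a) = arctan(11/5) (quadrant-adjusted) = 65.56°


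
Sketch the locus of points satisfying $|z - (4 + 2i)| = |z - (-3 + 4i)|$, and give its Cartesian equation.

|z - z1| = |z - z2| means z is equidistant from z1 and z2,
i.e. the perpendicular bisector of the segment from (4, 2) to (-3, 4) (midpoint (1/2, 3)).
With z = x + yi, square both sides:
(x - 4)^2 + (y - 2)^2 = (x - (-3))^2 + (y - 4)^2
The x^2 and y^2 terms cancel: -14x + 4y = 25 - 20 = 5
Simplify: 14x - 4y = -5
Locus: Perpendicular bisector of the segment from (4, 2) to (-3, 4): the line 14x - 4y = -5


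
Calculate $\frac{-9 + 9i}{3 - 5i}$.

Multiply numerator and denominator by conjugate (3 + 5i):
= (-9 + 9i)(3 + 5i) / (3^2 + (-5)^2)
= (-72 - 18i) / 34
Divide through by 2: (-36 - 9i) / 17
= -36/17 - (9/17)i


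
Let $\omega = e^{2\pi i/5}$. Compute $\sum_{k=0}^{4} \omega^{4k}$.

Let ζ = ω^4 = e^(2πi·4/5). Since 5 ∤ 4, ζ ≠ 1.
Sum = Σ_{k=0}^{4} ζ^k = (ζ^5 - 1)/(ζ - 1) = (ω^{4·5} - 1)/(ζ - 1) = (1 - 1)/(ζ - 1) = 0


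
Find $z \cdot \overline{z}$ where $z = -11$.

z * conjugate(z) = |z|^2 = a^2 + b^2
= (-11)^2 + 0^2 = 121


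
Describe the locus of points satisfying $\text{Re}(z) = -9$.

Re(z) = x where z = x + yi; the equation x = -9 is satisfied by all points with that x-coordinate
Locus: Vertical line x = -9


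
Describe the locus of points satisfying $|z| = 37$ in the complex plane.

|z| = 37 means sqrt(x^2 + y^2) = 37
This is a circle of radius 37 centered at the origin


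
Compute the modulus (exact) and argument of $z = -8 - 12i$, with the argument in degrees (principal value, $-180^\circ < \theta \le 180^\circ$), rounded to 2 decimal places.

|z| = sqrt((-8)^2 + (-12)^2) = sqrt(208)
arg(z) = arctan(b/a) = arctan(-12/-8) (quadrant-adjusted) = -123.69°


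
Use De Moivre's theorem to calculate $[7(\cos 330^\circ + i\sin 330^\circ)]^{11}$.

By De Moivre: z^n = r^n(cos(nθ) + i sin(nθ))
= 7^11(cos(11*330°) + i sin(11*330°))
= 1977326743(cos 30° + i sin 30°)
= 1977326743*sqrt(3)/2 + (1977326743/2)i


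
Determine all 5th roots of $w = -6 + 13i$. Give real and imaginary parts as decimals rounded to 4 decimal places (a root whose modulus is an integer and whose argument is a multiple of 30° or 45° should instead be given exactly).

|w| = sqrt(205) ≈ 14.317821, arg(w) ≈ 114.775141°
Root modulus = sqrt(205)^(1/5) ≈ 1.702846
Root arguments: θ_k = (arg(w) + 360°k)/5 for k = 0, 1, ..., 4
Compute each root as (root modulus)(cos θ_k + i sin θ_k) using full-precision intermediates, then round to 4 decimal places.
Roots: 1.5680 + 0.6641i, -0.1471 + 1.6965i, -1.6589 + 0.3844i, -0.8782 - 1.4589i, 1.1162 - 1.2860i


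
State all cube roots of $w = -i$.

|w| = 1, arg(w) = 270°
Root modulus = 1^(1/3) = 1
Root arguments: θ_k = (270° + 360°k)/3 for k = 0, 1, ..., 2
Roots: i, -sqrt(3)/2 - (1/2)i, sqrt(3)/2 - (1/2)i


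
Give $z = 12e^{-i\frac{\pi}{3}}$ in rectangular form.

a = r cos θ = 12 * 1/2 = 6
b = r sin θ = 12 * -sqrt(3)/2 = -6*sqrt(3)
z = 6 - 6*sqrt(3)i


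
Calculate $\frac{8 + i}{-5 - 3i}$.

Multiply numerator and denominator by conjugate (-5 + 3i):
= (8 + i)(-5 + 3i) / ((-5)^2 + (-3)^2)
= (-43 + 19i) / 34
= -43/34 + (19/34)i


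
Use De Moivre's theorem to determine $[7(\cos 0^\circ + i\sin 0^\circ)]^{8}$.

By De Moivre: z^n = r^n(cos(nθ) + i sin(nθ))
= 7^8(cos(8*0°) + i sin(8*0°))
= 5764801(cos 0° + i sin 0°)
= 5764801


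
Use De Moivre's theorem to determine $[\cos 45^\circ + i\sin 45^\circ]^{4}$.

By De Moivre: z^n = r^n(cos(nθ) + i sin(nθ))
= 1^4(cos(4*45°) + i sin(4*45°))
= 1(cos 180° + i sin 180°)
= -1


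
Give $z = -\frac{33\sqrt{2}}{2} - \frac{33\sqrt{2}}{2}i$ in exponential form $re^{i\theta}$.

r = |z| = sqrt((-33*sqrt(2)/2)^2 + (-33*sqrt(2)/2)^2) = sqrt(1089/2 + 1089/2) = sqrt(1089) = 33
θ = arctan(b/a) = arctan(-23.3345/-23.3345) (quadrant-adjusted) = 225° = 5π/4
z = 33e^(i*5π/4)


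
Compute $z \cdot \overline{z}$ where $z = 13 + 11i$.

z * conjugate(z) = |z|^2 = a^2 + b^2
= 13^2 + 11^2 = 290


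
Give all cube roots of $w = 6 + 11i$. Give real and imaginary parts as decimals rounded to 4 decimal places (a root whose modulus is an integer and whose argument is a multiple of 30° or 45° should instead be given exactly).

|w| = sqrt(157) ≈ 12.529964, arg(w) ≈ 61.389540°
Root modulus = sqrt(157)^(1/3) ≈ 2.322647
Root arguments: θ_k = (arg(w) + 360°k)/3 for k = 0, 1, ..., 2
Compute each root as (root modulus)(cos θ_k + i sin θ_k) using full-precision intermediates, then round to 4 decimal places.
Roots: 2.1761 + 0.8120i, -1.7913 + 1.4785i, -0.3848 - 2.2905i


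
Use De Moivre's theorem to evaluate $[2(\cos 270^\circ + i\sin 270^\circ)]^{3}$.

By De Moivre: z^n = r^n(cos(nθ) + i sin(nθ))
= 2^3(cos(3*270°) + i sin(3*270°))
= 8(cos 90° + i sin 90°)
= 8i


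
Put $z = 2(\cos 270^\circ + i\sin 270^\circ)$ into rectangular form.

a = r cos θ = 2 * 0 = 0
b = r sin θ = 2 * -1 = -2
z = -2i


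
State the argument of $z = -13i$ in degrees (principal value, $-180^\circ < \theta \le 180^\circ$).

a = 0 and b < 0, so z lies on the negative imaginary axis: θ = -90°


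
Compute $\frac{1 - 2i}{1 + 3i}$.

Multiply numerator and denominator by conjugate (1 - 3i):
= (1 - 2i)(1 - 3i) / (1^2 + 3^2)
= (-5 - 5i) / 10
Divide through by 5: (-1 - i) / 2
= -1/2 - (1/2)i


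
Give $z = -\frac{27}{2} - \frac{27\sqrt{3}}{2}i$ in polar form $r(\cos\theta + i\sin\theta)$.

r = |z| = sqrt(a^2 + b^2) = sqrt((-27/2)^2 + (-27*sqrt(3)/2)^2) = sqrt(729/4 + 2187/4) = sqrt(729) = 27
θ = arctan(b/a) = arctan(-23.3827/-13.5) (quadrant-adjusted) = 240°
z = 27(cos 240° + i sin 240°)


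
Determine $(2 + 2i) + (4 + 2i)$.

(2 + 4) + (2 + 2)i = 6 + 4i


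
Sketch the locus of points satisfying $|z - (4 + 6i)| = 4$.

|z - z0| = r describes a circle centered at z0 with radius r
Here z0 = 4 + 6i and r = 4
Locus: Circle centered at (4, 6) with radius 4


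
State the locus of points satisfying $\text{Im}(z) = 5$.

Im(z) = y where z = x + yi; the equation y = 5 is satisfied by all points with that y-coordinate
Locus: Horizontal line y = 5


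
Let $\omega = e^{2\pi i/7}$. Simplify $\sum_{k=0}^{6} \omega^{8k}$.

Let ζ = ω^8 = e^(2πi·8/7). Since 7 ∤ 8, ζ ≠ 1.
Sum = Σ_{k=0}^{6} ζ^k = (ζ^7 - 1)/(ζ - 1) = (ω^{8·7} - 1)/(ζ - 1) = (1 - 1)/(ζ - 1) = 0


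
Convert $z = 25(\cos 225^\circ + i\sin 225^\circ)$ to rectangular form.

a = r cos θ = 25 * -sqrt(2)/2 = -25*sqrt(2)/2
b = r sin θ = 25 * -sqrt(2)/2 = -25*sqrt(2)/2
z = -25*sqrt(2)/2 - (25*sqrt(2)/2)i


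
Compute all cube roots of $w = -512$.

|w| = 512, arg(w) = 180°
Root modulus = 512^(1/3) = 8
Root arguments: θ_k = (180° + 360°k)/3 for k = 0, 1, ..., 2
Roots: 4 + 4*sqrt(3)i, -8, 4 - 4*sqrt(3)i


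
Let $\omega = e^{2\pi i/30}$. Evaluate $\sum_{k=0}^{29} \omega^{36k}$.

Let ζ = ω^36 = e^(2πi·36/30). Since 30 ∤ 36, ζ ≠ 1.
Sum = Σ_{k=0}^{29} ζ^k = (ζ^30 - 1)/(ζ - 1) = (ω^{36·30} - 1)/(ζ - 1) = (1 - 1)/(ζ - 1) = 0


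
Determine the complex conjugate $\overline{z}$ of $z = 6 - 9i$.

If z = a + bi, then conjugate(z) = a - bi
conjugate(6 - 9i) = 6 + 9i


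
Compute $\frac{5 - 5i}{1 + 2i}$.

Multiply numerator and denominator by conjugate (1 - 2i):
= (5 - 5i)(1 - 2i) / (1^2 + 2^2)
= (-5 - 15i) / 5
= -1 - 3i


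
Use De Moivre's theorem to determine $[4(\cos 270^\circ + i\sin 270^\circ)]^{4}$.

By De Moivre: z^n = r^n(cos(nθ) + i sin(nθ))
= 4^4(cos(4*270°) + i sin(4*270°))
= 256(cos 0° + i sin 0°)
= 256


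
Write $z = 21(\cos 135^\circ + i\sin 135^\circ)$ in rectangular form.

a = r cos θ = 21 * -sqrt(2)/2 = -21*sqrt(2)/2
b = r sin θ = 21 * sqrt(2)/2 = 21*sqrt(2)/2
z = -21*sqrt(2)/2 + (21*sqrt(2)/2)i


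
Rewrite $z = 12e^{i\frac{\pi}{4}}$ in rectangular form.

a = r cos θ = 12 * sqrt(2)/2 = 6*sqrt(2)
b = r sin θ = 12 * sqrt(2)/2 = 6*sqrt(2)
z = 6*sqrt(2) + 6*sqrt(2)i


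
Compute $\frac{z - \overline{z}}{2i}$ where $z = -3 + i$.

z - conjugate(z) = 2bi
(z - conjugate(z))/(2i) = 2bi/(2i) = b = 1


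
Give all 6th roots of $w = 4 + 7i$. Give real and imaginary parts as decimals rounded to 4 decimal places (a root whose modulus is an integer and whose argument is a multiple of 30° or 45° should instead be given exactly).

|w| = sqrt(65) ≈ 8.062258, arg(w) ≈ 60.255119°
Root modulus = sqrt(65)^(1/6) ≈ 1.416042
Root arguments: θ_k = (arg(w) + 360°k)/6 for k = 0, 1, ..., 5
Compute each root as (root modulus)(cos θ_k + i sin θ_k) using full-precision intermediates, then round to 4 decimal places.
Roots: 1.3943 + 0.2469i, 0.4833 + 1.3310i, -0.9110 + 1.0841i, -1.3943 - 0.2469i, -0.4833 - 1.3310i, 0.9110 - 1.0841i


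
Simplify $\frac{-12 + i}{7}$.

Divisor is real, so divide each part by 7:
= -12/7 + (1/7)i


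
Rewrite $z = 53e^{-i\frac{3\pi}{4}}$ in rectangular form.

a = r cos θ = 53 * -sqrt(2)/2 = -53*sqrt(2)/2
b = r sin θ = 53 * -sqrt(2)/2 = -53*sqrt(2)/2
z = -53*sqrt(2)/2 - (53*sqrt(2)/2)i


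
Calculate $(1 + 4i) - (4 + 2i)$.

(1 - 4) + (4 - 2)i = -3 + 2i


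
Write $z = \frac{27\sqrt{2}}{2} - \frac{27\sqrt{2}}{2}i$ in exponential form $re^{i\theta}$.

r = |z| = sqrt((27*sqrt(2)/2)^2 + (-27*sqrt(2)/2)^2) = sqrt(729/2 + 729/2) = sqrt(729) = 27
θ = arctan(b/a) = arctan(-19.0919/19.0919) (quadrant-adjusted) = -45° = -π/4
z = 27e^(-i*π/4)


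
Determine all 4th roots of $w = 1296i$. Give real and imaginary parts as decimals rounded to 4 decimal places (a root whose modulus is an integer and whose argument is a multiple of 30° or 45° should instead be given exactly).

|w| = 1296, arg(w) = 90°
Root modulus = 1296^(1/4) = 6
Root arguments: θ_k = (90° + 360°k)/4 for k = 0, 1, ..., 3
Compute each root as (root modulus)(cos θ_k + i sin θ_k) using full-precision intermediates, then round to 4 decimal places.
Roots: 5.5433 + 2.2961i, -2.2961 + 5.5433i, -5.5433 - 2.2961i, 2.2961 - 5.5433i


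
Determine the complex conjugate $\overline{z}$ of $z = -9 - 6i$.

If z = a + bi, then conjugate(z) = a - bi
conjugate(-9 - 6i) = -9 + 6i


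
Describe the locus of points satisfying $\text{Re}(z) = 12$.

Re(z) = x where z = x + yi; the equation x = 12 is satisfied by all points with that x-coordinate
Locus: Vertical line x = 12


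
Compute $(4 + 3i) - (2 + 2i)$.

(4 - 2) + (3 - 2)i = 2 + i


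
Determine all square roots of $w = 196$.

|w| = 196, arg(w) = 0°
Root modulus = 196^(1/2) = 14
Root arguments: θ_k = (0° + 360°k)/2 for k = 0, 1, ..., 1
Roots: 14, -14


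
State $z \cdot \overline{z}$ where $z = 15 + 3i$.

z * conjugate(z) = |z|^2 = a^2 + b^2
= 15^2 + 3^2 = 234


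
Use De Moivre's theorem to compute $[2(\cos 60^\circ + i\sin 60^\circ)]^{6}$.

By De Moivre: z^n = r^n(cos(nθ) + i sin(nθ))
= 2^6(cos(6*60°) + i sin(6*60°))
= 64(cos 0° + i sin 0°)
= 64


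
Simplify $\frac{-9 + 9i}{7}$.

Divisor is real, so divide each part by 7:
= -9/7 + (9/7)i


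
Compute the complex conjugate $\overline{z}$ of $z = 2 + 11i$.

If z = a + bi, then conjugate(z) = a - bi
conjugate(2 + 11i) = 2 - 11i


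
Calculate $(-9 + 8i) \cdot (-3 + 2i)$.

(a1*a2 - b1*b2) + (a1*b2 + b1*a2)i
= (27 - 16) + (-18 + (-24))i
= 11 - 42i


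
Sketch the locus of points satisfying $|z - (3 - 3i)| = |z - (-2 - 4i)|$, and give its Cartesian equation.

|z - z1| = |z - z2| means z is equidistant from z1 and z2,
i.e. the perpendicular bisector of the segment from (3, -3) to (-2, -4) (midpoint (1/2, -7/2)).
With z = x + yi, square both sides:
(x - 3)^2 + (y - (-3))^2 = (x - (-2))^2 + (y - (-4))^2
The x^2 and y^2 terms cancel: -10x + (-2)y = 20 - 18 = 2
Simplify: 5x + y = -1
Locus: Perpendicular bisector of the segment from (3, -3) to (-2, -4): the line 5x + y = -1


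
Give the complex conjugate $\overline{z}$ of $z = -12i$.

If z = a + bi, then conjugate(z) = a - bi
conjugate(-12i) = 12i


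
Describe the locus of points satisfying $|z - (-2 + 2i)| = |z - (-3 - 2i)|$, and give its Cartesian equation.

|z - z1| = |z - z2| means z is equidistant from z1 and z2,
i.e. the perpendicular bisector of the segment from (-2, 2) to (-3, -2) (midpoint (-5/2, 0)).
With z = x + yi, square both sides:
(x - (-2))^2 + (y - 2)^2 = (x - (-3))^2 + (y - (-2))^2
The x^2 and y^2 terms cancel: -2x + (-8)y = 13 - 8 = 5
Simplify: 2x + 8y = -5
Locus: Perpendicular bisector of the segment from (-2, 2) to (-3, -2): the line 2x + 8y = -5


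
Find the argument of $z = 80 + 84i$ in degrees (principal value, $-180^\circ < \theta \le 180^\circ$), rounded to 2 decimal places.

θ = arctan(b/a) = arctan(84/80) (quadrant-adjusted) = 46.40°


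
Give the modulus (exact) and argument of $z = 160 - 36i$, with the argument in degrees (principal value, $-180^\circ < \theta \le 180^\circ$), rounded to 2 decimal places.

|z| = sqrt(160^2 + (-36)^2) = 164
arg(z) = arctan(b/a) = arctan(-36/160) (quadrant-adjusted) = -12.68°


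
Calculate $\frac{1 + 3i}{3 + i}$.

Multiply numerator and denominator by conjugate (3 - i):
= (1 + 3i)(3 - i) / (3^2 + 1^2)
= (6 + 8i) / 10
Divide through by 2: (3 + 4i) / 5
= 3/5 + (4/5)i


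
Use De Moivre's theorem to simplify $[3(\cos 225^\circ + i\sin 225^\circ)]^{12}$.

By De Moivre: z^n = r^n(cos(nθ) + i sin(nθ))
= 3^12(cos(12*225°) + i sin(12*225°))
= 531441(cos 180° + i sin 180°)
= -531441


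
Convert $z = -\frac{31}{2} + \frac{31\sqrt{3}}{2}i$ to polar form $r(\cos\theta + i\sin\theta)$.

r = |z| = sqrt(a^2 + b^2) = sqrt((-31/2)^2 + (31*sqrt(3)/2)^2) = sqrt(961/4 + 2883/4) = sqrt(961) = 31
θ = arctan(b/a) = arctan(26.8468/-15.5) (quadrant-adjusted) = 120°
z = 31(cos 120° + i sin 120°)


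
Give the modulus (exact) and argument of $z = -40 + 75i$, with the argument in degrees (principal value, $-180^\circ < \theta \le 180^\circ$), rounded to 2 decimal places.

|z| = sqrt((-40)^2 + 75^2) = 85
arg(z) = arctan(b/a) = arctan(75/-40) (quadrant-adjusted) = 118.07°


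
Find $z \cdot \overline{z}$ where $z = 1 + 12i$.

z * conjugate(z) = |z|^2 = a^2 + b^2
= 1^2 + 12^2 = 145


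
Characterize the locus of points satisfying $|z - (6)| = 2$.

|z - z0| = r describes a circle centered at z0 with radius r
Here z0 = 6 and r = 2
Locus: Circle centered at (6, 0) with radius 2


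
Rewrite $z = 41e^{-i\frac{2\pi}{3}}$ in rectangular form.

a = r cos θ = 41 * -1/2 = -41/2
b = r sin θ = 41 * -sqrt(3)/2 = -41*sqrt(3)/2
z = -41/2 - (41*sqrt(3)/2)i


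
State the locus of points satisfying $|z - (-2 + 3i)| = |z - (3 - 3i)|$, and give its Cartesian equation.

|z - z1| = |z - z2| means z is equidistant from z1 and z2,
i.e. the perpendicular bisector of the segment from (-2, 3) to (3, -3) (midpoint (1/2, 0)).
With z = x + yi, square both sides:
(x - (-2))^2 + (y - 3)^2 = (x - 3)^2 + (y - (-3))^2
The x^2 and y^2 terms cancel: 10x + (-12)y = 18 - 13 = 5
Simplify: 10x - 12y = 5
Locus: Perpendicular bisector of the segment from (-2, 3) to (3, -3): the line 10x - 12y = 5


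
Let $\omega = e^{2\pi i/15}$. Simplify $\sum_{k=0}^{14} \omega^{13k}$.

Let ζ = ω^13 = e^(2πi·13/15). Since 15 ∤ 13, ζ ≠ 1.
Sum = Σ_{k=0}^{14} ζ^k = (ζ^15 - 1)/(ζ - 1) = (ω^{13·15} - 1)/(ζ - 1) = (1 - 1)/(ζ - 1) = 0


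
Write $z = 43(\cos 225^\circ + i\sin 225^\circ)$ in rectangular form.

a = r cos θ = 43 * -sqrt(2)/2 = -43*sqrt(2)/2
b = r sin θ = 43 * -sqrt(2)/2 = -43*sqrt(2)/2
z = -43*sqrt(2)/2 - (43*sqrt(2)/2)i


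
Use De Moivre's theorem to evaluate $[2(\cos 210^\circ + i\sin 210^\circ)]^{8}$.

By De Moivre: z^n = r^n(cos(nθ) + i sin(nθ))
= 2^8(cos(8*210°) + i sin(8*210°))
= 256(cos 240° + i sin 240°)
= -128 - 128*sqrt(3)i


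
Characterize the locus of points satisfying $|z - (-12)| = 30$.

|z - z0| = r describes a circle centered at z0 with radius r
Here z0 = -12 and r = 30
Locus: Circle centered at (-12, 0) with radius 30


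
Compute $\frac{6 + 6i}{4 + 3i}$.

Multiply numerator and denominator by conjugate (4 - 3i):
= (6 + 6i)(4 - 3i) / (4^2 + 3^2)
= (42 + 6i) / 25
= 42/25 + (6/25)i


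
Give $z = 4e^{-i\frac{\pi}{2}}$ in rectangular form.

a = r cos θ = 4 * 0 = 0
b = r sin θ = 4 * -1 = -4
z = -4i


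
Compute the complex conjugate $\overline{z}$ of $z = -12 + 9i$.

If z = a + bi, then conjugate(z) = a - bi
conjugate(-12 + 9i) = -12 - 9i


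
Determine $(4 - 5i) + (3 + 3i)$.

(4 + 3) + (-5 + 3)i = 7 - 2i


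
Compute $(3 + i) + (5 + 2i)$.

(3 + 5) + (1 + 2)i = 8 + 3i


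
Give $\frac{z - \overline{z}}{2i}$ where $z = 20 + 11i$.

z - conjugate(z) = 2bi
(z - conjugate(z))/(2i) = 2bi/(2i) = b = 11


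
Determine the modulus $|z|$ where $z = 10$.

|z| = sqrt(a^2 + b^2) = sqrt(10^2 + 0^2) = sqrt(100) = 10


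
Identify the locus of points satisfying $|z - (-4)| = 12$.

|z - z0| = r describes a circle centered at z0 with radius r
Here z0 = -4 and r = 12
Locus: Circle centered at (-4, 0) with radius 12


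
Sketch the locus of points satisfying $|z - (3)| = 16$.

|z - z0| = r describes a circle centered at z0 with radius r
Here z0 = 3 and r = 16
Locus: Circle centered at (3, 0) with radius 16


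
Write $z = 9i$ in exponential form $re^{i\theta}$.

r = |z| = sqrt((0)^2 + (9)^2) = sqrt(0 + 81) = sqrt(81) = 9
a = 0 and b > 0, so z lies on the positive imaginary axis: θ = 90° = π/2
z = 9e^(i*π/2)


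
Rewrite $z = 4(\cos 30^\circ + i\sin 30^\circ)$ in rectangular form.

a = r cos θ = 4 * sqrt(3)/2 = 2*sqrt(3)
b = r sin θ = 4 * 1/2 = 2
z = 2*sqrt(3) + 2i


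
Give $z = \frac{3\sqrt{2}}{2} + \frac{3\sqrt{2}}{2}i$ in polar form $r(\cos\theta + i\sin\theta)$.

r = |z| = sqrt(a^2 + b^2) = sqrt((3*sqrt(2)/2)^2 + (3*sqrt(2)/2)^2) = sqrt(9/2 + 9/2) = sqrt(9) = 3
θ = arctan(b/a) = arctan(2.1213/2.1213) (quadrant-adjusted) = 45°
z = 3(cos 45° + i sin 45°)


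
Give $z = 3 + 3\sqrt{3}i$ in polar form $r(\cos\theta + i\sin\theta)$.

r = |z| = sqrt(a^2 + b^2) = sqrt((3)^2 + (3*sqrt(3))^2) = sqrt(9 + 27) = sqrt(36) = 6
θ = arctan(b/a) = arctan(5.1962/3) (quadrant-adjusted) = 60°
z = 6(cos 60° + i sin 60°)


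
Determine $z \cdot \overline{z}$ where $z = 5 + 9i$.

z * conjugate(z) = |z|^2 = a^2 + b^2
= 5^2 + 9^2 = 106


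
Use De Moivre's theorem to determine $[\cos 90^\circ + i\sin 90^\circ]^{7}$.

By De Moivre: z^n = r^n(cos(nθ) + i sin(nθ))
= 1^7(cos(7*90°) + i sin(7*90°))
= 1(cos 270° + i sin 270°)
= -i


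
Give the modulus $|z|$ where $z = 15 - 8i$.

|z| = sqrt(a^2 + b^2) = sqrt(15^2 + (-8)^2) = sqrt(289) = 17


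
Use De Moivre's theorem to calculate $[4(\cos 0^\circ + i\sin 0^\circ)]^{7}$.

By De Moivre: z^n = r^n(cos(nθ) + i sin(nθ))
= 4^7(cos(7*0°) + i sin(7*0°))
= 16384(cos 0° + i sin 0°)
= 16384


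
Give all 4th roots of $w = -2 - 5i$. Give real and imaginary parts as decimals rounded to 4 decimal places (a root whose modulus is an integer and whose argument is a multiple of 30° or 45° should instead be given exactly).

|w| = sqrt(29) ≈ 5.385165, arg(w) ≈ 248.198591°
Root modulus = sqrt(29)^(1/4) ≈ 1.523350
Root arguments: θ_k = (arg(w) + 360°k)/4 for k = 0, 1, ..., 3
Compute each root as (root modulus)(cos θ_k + i sin θ_k) using full-precision intermediates, then round to 4 decimal places.
Roots: 0.7140 + 1.3457i, -1.3457 + 0.7140i, -0.7140 - 1.3457i, 1.3457 - 0.7140i
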